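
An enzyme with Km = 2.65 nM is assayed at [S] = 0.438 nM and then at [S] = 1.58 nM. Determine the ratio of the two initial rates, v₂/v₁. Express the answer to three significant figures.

The fractional saturations are [S]/(Km+[S]) = 0.438/3.088 = 0.1418 and 1.58/4.230 = 0.3735.
v₂/v₁ is just their ratio: 0.3735/0.1418 = 2.63.

2.63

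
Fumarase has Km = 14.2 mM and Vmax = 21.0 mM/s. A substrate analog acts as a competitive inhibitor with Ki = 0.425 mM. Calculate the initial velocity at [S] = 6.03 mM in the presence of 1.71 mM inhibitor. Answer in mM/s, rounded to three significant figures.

With α = 1 + [I]/Ki = 1 + 1.71/0.425 = 5.024, the competitive rate law is v = Vmax[S] / (αKm + [S]).
v = 21.0×6.03 / (5.024×14.2 + 6.03) = 126.6/77.36 = 1.64 mM/s.

1.64 mM/s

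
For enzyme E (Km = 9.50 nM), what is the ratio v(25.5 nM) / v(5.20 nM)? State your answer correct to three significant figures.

2.06

Since Vmax cancels, v₂/v₁ = [S]₂(Km+[S]₁) / [S]₁(Km+[S]₂).
= 25.5×(9.50+5.20) / (5.20×(9.50+25.5)) = 374.8/182.0 = 2.06.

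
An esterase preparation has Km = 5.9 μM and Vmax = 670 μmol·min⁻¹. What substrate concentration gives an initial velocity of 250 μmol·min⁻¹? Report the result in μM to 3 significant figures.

The required fractional saturation is v/Vmax = 250/670 = 0.3731.
Then [S]/(Km+[S]) = 0.3731 ⇒ [S] = 5.9 × 0.3731/(1 − 0.3731) = 3.51 μM.

3.51 μM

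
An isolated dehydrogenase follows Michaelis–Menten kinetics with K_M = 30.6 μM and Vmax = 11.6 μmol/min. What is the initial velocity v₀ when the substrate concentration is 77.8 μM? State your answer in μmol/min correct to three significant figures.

[S]/(Km+[S]) = 77.8/108.4 = 0.7177, the fractional saturation.
v = 0.7177 × Vmax = 0.7177 × 11.6 = 8.33 μmol/min.

8.33 μmol/min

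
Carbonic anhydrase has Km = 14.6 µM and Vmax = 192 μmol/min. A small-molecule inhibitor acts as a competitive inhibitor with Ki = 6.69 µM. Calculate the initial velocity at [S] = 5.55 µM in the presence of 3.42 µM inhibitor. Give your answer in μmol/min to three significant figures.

With α = 1 + [I]/Ki = 1 + 3.42/6.69 = 1.511, the competitive rate law is v = Vmax[S] / (αKm + [S]).
v = 192×5.55 / (1.511×14.6 + 5.55) = 1066/27.61 = 38.6 μmol/min.

38.6 μmol/min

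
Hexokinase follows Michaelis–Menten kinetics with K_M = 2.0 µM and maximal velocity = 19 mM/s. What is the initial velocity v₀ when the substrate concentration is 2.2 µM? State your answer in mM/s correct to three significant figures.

v = Vmax·[S]/(Km + [S]) = 19 × 2.2 / (2.0 + 2.2)
  = 41.80 / 4.200 = 9.95 mM/s.

9.95 mM/s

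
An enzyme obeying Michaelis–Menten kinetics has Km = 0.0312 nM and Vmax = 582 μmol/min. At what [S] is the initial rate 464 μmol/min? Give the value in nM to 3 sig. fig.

Rearranging v = Vmax[S]/(Km+[S]) gives [S] = Km·v/(Vmax − v).
[S] = 0.0312 × 464 / (582 − 464) = 14.48/118.0 = 0.123 nM.

0.123 nM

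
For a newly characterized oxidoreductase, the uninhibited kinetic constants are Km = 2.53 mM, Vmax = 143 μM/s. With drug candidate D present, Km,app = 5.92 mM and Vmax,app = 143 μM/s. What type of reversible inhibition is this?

Km increases (2.53 → 5.92 mM) while Vmax is unchanged — the hallmark of competitive inhibition.

competitive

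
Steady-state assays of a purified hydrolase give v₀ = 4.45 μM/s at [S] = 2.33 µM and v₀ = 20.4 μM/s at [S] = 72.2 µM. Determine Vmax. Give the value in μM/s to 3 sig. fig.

In reciprocal form, 1/v = (Km/Vmax)·(1/[S]) + 1/Vmax. The two points give (1/[S], 1/v) = (0.4292, 0.2247) and (0.01385, 0.04902).
Slope = (0.2247 − 0.04902)/(0.4292 − 0.01385) = 0.4230; intercept = 0.2247 − 0.4230×0.4292 = 0.04316.
Vmax = 1/intercept = 23.2 μM/s; Km = slope × Vmax = 0.4230 × 23.2 = 9.80 µM.

23.2 μM/s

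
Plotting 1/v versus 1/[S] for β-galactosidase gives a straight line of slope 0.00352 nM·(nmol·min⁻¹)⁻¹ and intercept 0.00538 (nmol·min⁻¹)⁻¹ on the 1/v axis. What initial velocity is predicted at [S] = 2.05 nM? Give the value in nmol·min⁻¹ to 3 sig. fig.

The y-intercept is 1/Vmax, so Vmax = 1/0.00538 = 186 nmol·min⁻¹.
The slope is Km/Vmax, so Km = 0.00352 × 186 = 0.654 nM.
Then v = 186 × 2.05/(0.654 + 2.05) = 141 nmol·min⁻¹.

141 nmol·min⁻¹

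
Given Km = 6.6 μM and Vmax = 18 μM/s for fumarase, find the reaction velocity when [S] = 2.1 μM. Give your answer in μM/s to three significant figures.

4.34 μM/s

[S]/(Km+[S]) = 2.1/8.700 = 0.2414, the fractional saturation.
v = 0.2414 × Vmax = 0.2414 × 18 = 4.34 μM/s.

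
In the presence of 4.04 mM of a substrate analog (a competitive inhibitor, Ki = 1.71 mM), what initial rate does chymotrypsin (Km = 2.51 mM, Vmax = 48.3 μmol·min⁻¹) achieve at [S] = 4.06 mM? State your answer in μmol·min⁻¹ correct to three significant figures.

15.7 μmol·min⁻¹

α = 1 + [I]/Ki = 1 + 4.04/1.71 = 3.363.
For a competitive inhibitor, Vmax is unchanged and the apparent Km becomes α·Km: Km,app = 8.44 mM, Vmax,app = 48.3 μmol·min⁻¹.
v = Vmax,app·[S]/(Km,app + [S]) = 48.3 × 4.06/(8.44 + 4.06) = 15.7 μmol·min⁻¹.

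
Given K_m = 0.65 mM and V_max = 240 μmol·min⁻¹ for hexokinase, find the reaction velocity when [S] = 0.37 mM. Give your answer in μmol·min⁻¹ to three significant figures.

87.1 μmol·min⁻¹

[S]/(Km+[S]) = 0.37/1.020 = 0.3627, the fractional saturation.
v = 0.3627 × Vmax = 0.3627 × 240 = 87.1 μmol·min⁻¹.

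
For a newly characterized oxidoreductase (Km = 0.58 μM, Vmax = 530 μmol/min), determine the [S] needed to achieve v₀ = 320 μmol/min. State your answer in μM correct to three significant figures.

The required fractional saturation is v/Vmax = 320/530 = 0.6038.
Then [S]/(Km+[S]) = 0.6038 ⇒ [S] = 0.58 × 0.6038/(1 − 0.6038) = 0.884 μM.

0.884 μM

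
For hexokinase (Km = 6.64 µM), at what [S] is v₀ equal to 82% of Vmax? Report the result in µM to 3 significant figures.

v/Vmax = [S]/(Km+[S]) = 0.82, so [S] = Km·0.82/(1 − 0.82) = 6.64 × 4.556.
[S] = 30.2 µM.

30.2 µM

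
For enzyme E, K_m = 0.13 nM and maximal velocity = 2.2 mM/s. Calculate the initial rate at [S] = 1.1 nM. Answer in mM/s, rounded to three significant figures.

v = Vmax·[S]/(Km + [S]) = 2.2 × 1.1 / (0.13 + 1.1)
  = 2.420 / 1.230 = 1.97 mM/s.

1.97 mM/s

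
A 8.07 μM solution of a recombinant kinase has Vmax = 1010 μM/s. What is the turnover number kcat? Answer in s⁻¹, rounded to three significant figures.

kcat = Vmax/[E]total = 1010 μM/s / 8.07 μM = 125 s⁻¹.

125 s⁻¹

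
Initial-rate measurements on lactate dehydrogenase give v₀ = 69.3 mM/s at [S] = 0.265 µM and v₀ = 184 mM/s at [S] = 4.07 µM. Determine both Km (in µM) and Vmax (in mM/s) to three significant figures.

From v = Vmax[S]/(Km+[S]), each point gives Vmax = v(Km+[S])/[S].
Equating: 69.3(Km+0.265)/0.265 = 184(Km+4.07)/4.07.
261.5·Km + 69.3 = 45.21·Km + 184, so (261.5 − 45.21)·Km = 184 − 69.3.
Km = 114.7/216.3 = 0.530 µM; then Vmax = 69.3(0.530+0.265)/0.265 = 208 mM/s.

Km = 0.530 µM; Vmax = 208 mM/s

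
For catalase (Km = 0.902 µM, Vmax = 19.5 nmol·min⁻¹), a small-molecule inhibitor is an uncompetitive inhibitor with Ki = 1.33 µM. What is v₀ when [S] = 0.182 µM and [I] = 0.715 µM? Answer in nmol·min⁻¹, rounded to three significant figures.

With α = 1 + [I]/Ki = 1 + 0.715/1.33 = 1.538, the uncompetitive rate law is v = (Vmax/α)·[S] / (Km/α + [S]).
v = (19.5/1.538)×0.182 / (0.902/1.538 + 0.182) = 2.308/0.7686 = 3.00 nmol·min⁻¹.

3.00 nmol·min⁻¹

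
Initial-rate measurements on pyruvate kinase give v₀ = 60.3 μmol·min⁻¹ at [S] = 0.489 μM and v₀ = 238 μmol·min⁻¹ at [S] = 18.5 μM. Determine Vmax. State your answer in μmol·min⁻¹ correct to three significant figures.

In reciprocal form, 1/v = (Km/Vmax)·(1/[S]) + 1/Vmax. The two points give (1/[S], 1/v) = (2.045, 0.01658) and (0.05405, 0.004202).
Slope = (0.01658 − 0.004202)/(2.045 − 0.05405) = 0.006219; intercept = 0.01658 − 0.006219×2.045 = 0.003866.
Vmax = 1/intercept = 259 μmol·min⁻¹; Km = slope × Vmax = 0.006219 × 259 = 1.61 μM.

259 μmol·min⁻¹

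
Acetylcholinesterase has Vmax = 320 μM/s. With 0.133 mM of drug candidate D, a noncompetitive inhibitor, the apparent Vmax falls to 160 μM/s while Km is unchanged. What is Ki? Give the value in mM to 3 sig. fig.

0.133 mM

Noncompetitive: Vmax,app = Vmax/α with α = 1 + [I]/Ki.
α = Vmax/Vmax,app = 320/160 = 2.000.
Since α = 1 + [I]/Ki, [I]/Ki = 2.000 − 1 = 1.000 and Ki = 0.133/1.000 = 0.133 mM.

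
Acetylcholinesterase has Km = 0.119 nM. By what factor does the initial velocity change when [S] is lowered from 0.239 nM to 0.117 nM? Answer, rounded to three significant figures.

Since Vmax cancels, v₂/v₁ = [S]₂(Km+[S]₁) / [S]₁(Km+[S]₂).
= 0.117×(0.119+0.239) / (0.239×(0.119+0.117)) = 0.04189/0.05640 = 0.743.

0.743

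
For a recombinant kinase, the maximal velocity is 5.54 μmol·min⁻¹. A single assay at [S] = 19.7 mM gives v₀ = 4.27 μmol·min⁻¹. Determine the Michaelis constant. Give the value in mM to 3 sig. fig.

5.86 mM

v/Vmax = 4.27/5.54 = 0.7708 = [S]/(Km+[S]).
So Km + [S] = [S]/0.7708 = 25.56 mM, giving Km = 25.56 − 19.7 = 5.86 mM.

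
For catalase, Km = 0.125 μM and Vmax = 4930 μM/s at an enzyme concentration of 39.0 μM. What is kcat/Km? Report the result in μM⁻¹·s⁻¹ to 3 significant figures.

kcat = Vmax/[E]total = 4930/39.0 = 126 s⁻¹.
kcat/Km = 126/0.125 = 1010 μM⁻¹·s⁻¹.

1010 μM⁻¹·s⁻¹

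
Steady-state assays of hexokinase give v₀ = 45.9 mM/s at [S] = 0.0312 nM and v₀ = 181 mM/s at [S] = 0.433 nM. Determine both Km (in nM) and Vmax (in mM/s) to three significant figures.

Km = 0.128 nM; Vmax = 235 mM/s

In reciprocal form, 1/v = (Km/Vmax)·(1/[S]) + 1/Vmax. The two points give (1/[S], 1/v) = (32.05, 0.02179) and (2.309, 0.005525).
Slope = (0.02179 − 0.005525)/(32.05 − 2.309) = 0.0005468; intercept = 0.02179 − 0.0005468×32.05 = 0.004262.
Vmax = 1/intercept = 235 mM/s; Km = slope × Vmax = 0.0005468 × 235 = 0.128 nM.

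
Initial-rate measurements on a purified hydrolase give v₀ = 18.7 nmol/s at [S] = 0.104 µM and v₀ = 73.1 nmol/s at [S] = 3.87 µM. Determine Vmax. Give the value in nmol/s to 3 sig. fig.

79.5 nmol/s

From v = Vmax[S]/(Km+[S]), each point gives Vmax = v(Km+[S])/[S].
Equating: 18.7(Km+0.104)/0.104 = 73.1(Km+3.87)/3.87.
179.8·Km + 18.7 = 18.89·Km + 73.1, so (179.8 − 18.89)·Km = 73.1 − 18.7.
Km = 54.40/160.9 = 0.338 µM; then Vmax = 18.7(0.338+0.104)/0.104 = 79.5 nmol/s.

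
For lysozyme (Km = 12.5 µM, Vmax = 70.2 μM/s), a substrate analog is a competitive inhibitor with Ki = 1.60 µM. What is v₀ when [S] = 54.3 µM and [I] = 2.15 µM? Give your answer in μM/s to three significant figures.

45.6 μM/s

α = 1 + [I]/Ki = 1 + 2.15/1.60 = 2.344.
For a competitive inhibitor, Vmax is unchanged and the apparent Km becomes α·Km: Km,app = 29.3 µM, Vmax,app = 70.2 μM/s.
v = Vmax,app·[S]/(Km,app + [S]) = 70.2 × 54.3/(29.3 + 54.3) = 45.6 μM/s.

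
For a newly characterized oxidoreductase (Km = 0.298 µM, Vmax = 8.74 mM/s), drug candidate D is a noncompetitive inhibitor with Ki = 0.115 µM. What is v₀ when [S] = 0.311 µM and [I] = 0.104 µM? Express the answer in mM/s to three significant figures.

2.34 mM/s

With α = 1 + [I]/Ki = 1 + 0.104/0.115 = 1.904, the noncompetitive rate law is v = (Vmax/α)·[S] / (Km + [S]).
v = (8.74/1.904)×0.311 / (0.298 + 0.311) = 1.427/0.6090 = 2.34 mM/s.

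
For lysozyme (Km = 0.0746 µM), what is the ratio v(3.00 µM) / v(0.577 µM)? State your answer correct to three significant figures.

Since Vmax cancels, v₂/v₁ = [S]₂(Km+[S]₁) / [S]₁(Km+[S]₂).
= 3.00×(0.0746+0.577) / (0.577×(0.0746+3.00)) = 1.955/1.774 = 1.10.

1.10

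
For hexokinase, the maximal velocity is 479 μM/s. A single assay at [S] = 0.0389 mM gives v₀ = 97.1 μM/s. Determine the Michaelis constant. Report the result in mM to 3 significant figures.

From v = Vmax[S]/(Km+[S]), Km = [S](Vmax − v)/v.
Km = 0.0389 × (479 − 97.1) / 97.1 = 14.86/97.1 = 0.153 mM.

0.153 mM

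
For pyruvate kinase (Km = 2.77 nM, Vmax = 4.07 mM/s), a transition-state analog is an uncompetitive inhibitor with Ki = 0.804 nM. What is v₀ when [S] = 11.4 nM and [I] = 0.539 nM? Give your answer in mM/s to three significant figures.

α = 1 + [I]/Ki = 1 + 0.539/0.804 = 1.670.
For an uncompetitive inhibitor, both parameters are divided by α, giving Vmax/α and Km/α: Km,app = 1.66 nM, Vmax,app = 2.44 mM/s.
v = Vmax,app·[S]/(Km,app + [S]) = 2.44 × 11.4/(1.66 + 11.4) = 2.13 mM/s.

2.13 mM/s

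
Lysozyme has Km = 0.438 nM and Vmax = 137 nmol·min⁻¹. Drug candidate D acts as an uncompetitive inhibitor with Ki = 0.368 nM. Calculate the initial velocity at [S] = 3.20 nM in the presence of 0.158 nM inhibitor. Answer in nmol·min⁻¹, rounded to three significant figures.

With α = 1 + [I]/Ki = 1 + 0.158/0.368 = 1.429, the uncompetitive rate law is v = (Vmax/α)·[S] / (Km/α + [S]).
v = (137/1.429)×3.20 / (0.438/1.429 + 3.20) = 306.7/3.506 = 87.5 nmol·min⁻¹.

87.5 nmol·min⁻¹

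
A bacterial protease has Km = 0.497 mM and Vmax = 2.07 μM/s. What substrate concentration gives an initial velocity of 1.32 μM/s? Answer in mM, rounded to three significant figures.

0.875 mM

Rearranging v = Vmax[S]/(Km+[S]) gives [S] = Km·v/(Vmax − v).
[S] = 0.497 × 1.32 / (2.07 − 1.32) = 0.6560/0.7500 = 0.875 mM.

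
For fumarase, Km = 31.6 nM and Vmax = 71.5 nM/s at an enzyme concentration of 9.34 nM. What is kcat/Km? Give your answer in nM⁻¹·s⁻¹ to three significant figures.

0.242 nM⁻¹·s⁻¹

kcat = Vmax/[E]total = 71.5/9.34 = 7.66 s⁻¹.
kcat/Km = 7.66/31.6 = 0.242 nM⁻¹·s⁻¹.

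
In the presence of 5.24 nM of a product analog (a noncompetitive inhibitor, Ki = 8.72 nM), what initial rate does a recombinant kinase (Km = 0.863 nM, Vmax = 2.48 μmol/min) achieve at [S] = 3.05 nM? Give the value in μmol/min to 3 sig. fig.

With α = 1 + [I]/Ki = 1 + 5.24/8.72 = 1.601, the noncompetitive rate law is v = (Vmax/α)·[S] / (Km + [S]).
v = (2.48/1.601)×3.05 / (0.863 + 3.05) = 4.725/3.913 = 1.21 μmol/min.

1.21 μmol/min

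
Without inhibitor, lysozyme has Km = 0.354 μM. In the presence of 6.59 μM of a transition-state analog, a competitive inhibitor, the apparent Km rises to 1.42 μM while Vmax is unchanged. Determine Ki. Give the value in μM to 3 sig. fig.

Competitive: Km,app = α·Km with α = 1 + [I]/Ki.
α = Km,app/Km = 1.42/0.354 = 4.011.
Since α = 1 + [I]/Ki, [I]/Ki = 4.011 − 1 = 3.011 and Ki = 6.59/3.011 = 2.19 μM.

2.19 μM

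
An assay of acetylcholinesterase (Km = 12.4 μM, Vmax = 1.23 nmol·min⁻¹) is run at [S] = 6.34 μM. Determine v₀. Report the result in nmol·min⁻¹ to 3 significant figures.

0.416 nmol·min⁻¹

[S]/(Km+[S]) = 6.34/18.74 = 0.3383, the fractional saturation.
v = 0.3383 × Vmax = 0.3383 × 1.23 = 0.416 nmol·min⁻¹.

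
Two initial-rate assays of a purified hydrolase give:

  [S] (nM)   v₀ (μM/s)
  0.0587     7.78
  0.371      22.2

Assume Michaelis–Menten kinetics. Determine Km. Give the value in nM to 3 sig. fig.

0.198 nM

From v = Vmax[S]/(Km+[S]), each point gives Vmax = v(Km+[S])/[S].
Equating: 7.78(Km+0.0587)/0.0587 = 22.2(Km+0.371)/0.371.
132.5·Km + 7.78 = 59.84·Km + 22.2, so (132.5 − 59.84)·Km = 22.2 − 7.78.
Km = 14.42/72.70 = 0.198 nM; then Vmax = 7.78(0.198+0.0587)/0.0587 = 34.1 μM/s.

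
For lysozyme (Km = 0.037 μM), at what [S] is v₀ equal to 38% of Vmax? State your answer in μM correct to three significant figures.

v/Vmax = [S]/(Km+[S]) = 0.38, so [S] = Km·0.38/(1 − 0.38) = 0.037 × 0.6129.
[S] = 0.0227 μM.

0.0227 μM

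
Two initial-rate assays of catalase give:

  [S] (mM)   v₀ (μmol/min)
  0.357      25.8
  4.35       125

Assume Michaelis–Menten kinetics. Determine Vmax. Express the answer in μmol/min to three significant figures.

190 μmol/min

From v = Vmax[S]/(Km+[S]), each point gives Vmax = v(Km+[S])/[S].
Equating: 25.8(Km+0.357)/0.357 = 125(Km+4.35)/4.35.
72.27·Km + 25.8 = 28.74·Km + 125, so (72.27 − 28.74)·Km = 125 − 25.8.
Km = 99.20/43.53 = 2.28 mM; then Vmax = 25.8(2.28+0.357)/0.357 = 190 μmol/min.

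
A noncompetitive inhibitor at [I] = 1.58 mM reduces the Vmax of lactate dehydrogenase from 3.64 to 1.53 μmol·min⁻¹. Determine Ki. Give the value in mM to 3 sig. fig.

Noncompetitive: Vmax,app = Vmax/α with α = 1 + [I]/Ki.
α = Vmax/Vmax,app = 3.64/1.53 = 2.379.
Since α = 1 + [I]/Ki, [I]/Ki = 2.379 − 1 = 1.379 and Ki = 1.58/1.379 = 1.15 mM.

1.15 mM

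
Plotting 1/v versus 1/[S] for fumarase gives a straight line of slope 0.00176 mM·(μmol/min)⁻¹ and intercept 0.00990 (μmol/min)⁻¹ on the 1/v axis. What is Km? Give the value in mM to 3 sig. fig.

y-intercept = 1/Vmax ⇒ Vmax = 101 μmol/min; slope = Km/Vmax ⇒ Km = slope × Vmax.
Km = 0.00176 × 101 = 0.178 mM.

0.178 mM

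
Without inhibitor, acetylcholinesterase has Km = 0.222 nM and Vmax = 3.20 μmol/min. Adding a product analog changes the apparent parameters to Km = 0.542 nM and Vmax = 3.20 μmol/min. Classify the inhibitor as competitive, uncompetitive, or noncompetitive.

Km increases (0.222 → 0.542 nM) while Vmax is unchanged — the hallmark of competitive inhibition.

competitive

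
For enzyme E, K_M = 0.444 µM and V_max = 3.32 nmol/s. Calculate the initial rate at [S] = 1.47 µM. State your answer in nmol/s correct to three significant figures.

v = Vmax·[S]/(Km + [S]) = 3.32 × 1.47 / (0.444 + 1.47)
  = 4.880 / 1.914 = 2.55 nmol/s.

2.55 nmol/s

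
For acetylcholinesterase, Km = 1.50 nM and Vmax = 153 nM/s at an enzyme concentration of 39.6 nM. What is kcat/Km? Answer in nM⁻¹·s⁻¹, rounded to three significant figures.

2.58 nM⁻¹·s⁻¹

kcat = Vmax/[E]total = 153/39.6 = 3.86 s⁻¹.
kcat/Km = 3.86/1.50 = 2.58 nM⁻¹·s⁻¹.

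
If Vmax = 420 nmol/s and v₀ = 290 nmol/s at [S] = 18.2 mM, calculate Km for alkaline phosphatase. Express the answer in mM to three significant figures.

v/Vmax = 290/420 = 0.6905 = [S]/(Km+[S]).
So Km + [S] = [S]/0.6905 = 26.36 mM, giving Km = 26.36 − 18.2 = 8.16 mM.

8.16 mM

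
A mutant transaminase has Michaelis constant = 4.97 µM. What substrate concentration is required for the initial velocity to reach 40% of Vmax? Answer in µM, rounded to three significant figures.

3.31 µM

v/Vmax = [S]/(Km+[S]) = 0.4, so [S] = Km·0.4/(1 − 0.4) = 4.97 × 0.6667.
[S] = 3.31 µM.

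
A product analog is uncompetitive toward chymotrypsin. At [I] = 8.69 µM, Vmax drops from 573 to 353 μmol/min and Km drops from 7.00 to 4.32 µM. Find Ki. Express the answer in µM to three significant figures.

13.9 µM

Uncompetitive: Vmax,app = Vmax/α (and Km,app = Km/α) with α = 1 + [I]/Ki.
α = Vmax/Vmax,app = 573/353 = 1.623.
Ki = [I]/(α − 1) = 8.69/0.6232 = 13.9 µM.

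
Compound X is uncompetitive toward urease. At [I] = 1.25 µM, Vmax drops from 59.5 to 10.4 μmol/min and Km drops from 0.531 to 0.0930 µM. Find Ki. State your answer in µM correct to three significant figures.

0.265 µM

Uncompetitive: Vmax,app = Vmax/α (and Km,app = Km/α) with α = 1 + [I]/Ki.
α = Vmax/Vmax,app = 59.5/10.4 = 5.721.
Ki = [I]/(α − 1) = 1.25/4.721 = 0.265 µM.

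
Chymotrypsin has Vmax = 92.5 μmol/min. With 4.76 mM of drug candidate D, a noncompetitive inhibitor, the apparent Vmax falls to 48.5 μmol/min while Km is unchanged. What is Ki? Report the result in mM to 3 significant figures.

5.25 mM

Noncompetitive: Vmax,app = Vmax/α with α = 1 + [I]/Ki.
α = Vmax/Vmax,app = 92.5/48.5 = 1.907.
Since α = 1 + [I]/Ki, [I]/Ki = 1.907 − 1 = 0.9072 and Ki = 4.76/0.9072 = 5.25 mM.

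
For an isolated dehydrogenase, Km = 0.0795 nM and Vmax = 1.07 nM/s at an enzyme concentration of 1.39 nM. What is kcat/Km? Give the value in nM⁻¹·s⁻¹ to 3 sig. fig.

kcat = Vmax/[E]total = 1.07/1.39 = 0.770 s⁻¹.
kcat/Km = 0.770/0.0795 = 9.68 nM⁻¹·s⁻¹.

9.68 nM⁻¹·s⁻¹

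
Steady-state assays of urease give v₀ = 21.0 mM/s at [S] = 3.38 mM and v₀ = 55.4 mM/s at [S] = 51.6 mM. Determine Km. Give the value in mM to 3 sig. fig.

From v = Vmax[S]/(Km+[S]), each point gives Vmax = v(Km+[S])/[S].
Equating: 21.0(Km+3.38)/3.38 = 55.4(Km+51.6)/51.6.
6.213·Km + 21.0 = 1.074·Km + 55.4, so (6.213 − 1.074)·Km = 55.4 − 21.0.
Km = 34.40/5.139 = 6.69 mM; then Vmax = 21.0(6.69+3.38)/3.38 = 62.6 mM/s.

6.69 mM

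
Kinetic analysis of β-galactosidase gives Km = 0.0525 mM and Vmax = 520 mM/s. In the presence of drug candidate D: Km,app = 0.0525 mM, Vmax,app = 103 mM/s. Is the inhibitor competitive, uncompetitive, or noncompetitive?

Vmax decreases (520 → 103 mM/s) while Km is unchanged — pure noncompetitive inhibition.

noncompetitive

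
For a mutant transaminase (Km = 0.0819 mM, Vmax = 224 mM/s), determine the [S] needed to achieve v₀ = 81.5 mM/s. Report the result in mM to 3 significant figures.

0.0468 mM

Rearranging v = Vmax[S]/(Km+[S]) gives [S] = Km·v/(Vmax − v).
[S] = 0.0819 × 81.5 / (224 − 81.5) = 6.675/142.5 = 0.0468 mM.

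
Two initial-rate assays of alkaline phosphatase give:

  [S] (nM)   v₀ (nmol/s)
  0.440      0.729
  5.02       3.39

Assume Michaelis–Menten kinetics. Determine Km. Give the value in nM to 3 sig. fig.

From v = Vmax[S]/(Km+[S]), each point gives Vmax = v(Km+[S])/[S].
Equating: 0.729(Km+0.440)/0.440 = 3.39(Km+5.02)/5.02.
1.657·Km + 0.729 = 0.6753·Km + 3.39, so (1.657 − 0.6753)·Km = 3.39 − 0.729.
Km = 2.661/0.9815 = 2.71 nM; then Vmax = 0.729(2.71+0.440)/0.440 = 5.22 nmol/s.

2.71 nM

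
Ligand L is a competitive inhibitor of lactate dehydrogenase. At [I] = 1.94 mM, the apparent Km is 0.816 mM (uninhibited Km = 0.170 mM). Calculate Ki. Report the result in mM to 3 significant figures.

0.511 mM

Competitive: Km,app = α·Km with α = 1 + [I]/Ki.
α = Km,app/Km = 0.816/0.170 = 4.800.
Ki = [I]/(α − 1) = 1.94/3.800 = 0.511 mM.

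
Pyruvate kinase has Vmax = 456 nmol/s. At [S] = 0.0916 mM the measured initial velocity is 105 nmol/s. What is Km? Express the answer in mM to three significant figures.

From v = Vmax[S]/(Km+[S]), Km = [S](Vmax − v)/v.
Km = 0.0916 × (456 − 105) / 105 = 32.15/105 = 0.306 mM.

0.306 mM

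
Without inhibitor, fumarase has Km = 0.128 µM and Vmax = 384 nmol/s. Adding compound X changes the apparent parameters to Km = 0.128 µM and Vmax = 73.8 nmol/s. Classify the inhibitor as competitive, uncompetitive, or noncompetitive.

noncompetitive

Vmax decreases (384 → 73.8 nmol/s) while Km is unchanged — pure noncompetitive inhibition.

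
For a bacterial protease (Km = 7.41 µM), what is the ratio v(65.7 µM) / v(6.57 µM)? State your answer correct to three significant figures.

1.91

Since Vmax cancels, v₂/v₁ = [S]₂(Km+[S]₁) / [S]₁(Km+[S]₂).
= 65.7×(7.41+6.57) / (6.57×(7.41+65.7)) = 918.5/480.3 = 1.91.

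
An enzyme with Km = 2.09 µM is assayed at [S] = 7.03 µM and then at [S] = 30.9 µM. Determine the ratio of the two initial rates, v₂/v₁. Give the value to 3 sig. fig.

The fractional saturations are [S]/(Km+[S]) = 7.03/9.120 = 0.7708 and 30.9/32.99 = 0.9366.
v₂/v₁ is just their ratio: 0.9366/0.7708 = 1.22.

1.22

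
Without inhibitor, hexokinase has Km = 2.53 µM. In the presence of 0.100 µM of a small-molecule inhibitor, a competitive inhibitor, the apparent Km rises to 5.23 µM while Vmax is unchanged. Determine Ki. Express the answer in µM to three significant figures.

Competitive: Km,app = α·Km with α = 1 + [I]/Ki.
α = Km,app/Km = 5.23/2.53 = 2.067.
Ki = [I]/(α − 1) = 0.100/1.067 = 0.0937 µM.

0.0937 µM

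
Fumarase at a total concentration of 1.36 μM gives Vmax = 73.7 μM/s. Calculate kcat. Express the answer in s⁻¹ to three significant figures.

kcat = Vmax/[E]total = 73.7 μM/s / 1.36 μM = 54.2 s⁻¹.

54.2 s⁻¹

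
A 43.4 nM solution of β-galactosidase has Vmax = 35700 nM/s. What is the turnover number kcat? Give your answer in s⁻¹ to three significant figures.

823 s⁻¹

kcat = Vmax/[E]total = 35700 nM/s / 43.4 nM = 823 s⁻¹.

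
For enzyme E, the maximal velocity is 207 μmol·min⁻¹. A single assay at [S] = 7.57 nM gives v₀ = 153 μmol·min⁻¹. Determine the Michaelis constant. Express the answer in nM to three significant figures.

v/Vmax = 153/207 = 0.7391 = [S]/(Km+[S]).
So Km + [S] = [S]/0.7391 = 10.24 nM, giving Km = 10.24 − 7.57 = 2.67 nM.

2.67 nM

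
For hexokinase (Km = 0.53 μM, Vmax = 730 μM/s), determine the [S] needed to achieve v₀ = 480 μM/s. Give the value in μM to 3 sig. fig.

1.02 μM

Rearranging v = Vmax[S]/(Km+[S]) gives [S] = Km·v/(Vmax − v).
[S] = 0.53 × 480 / (730 − 480) = 254.4/250.0 = 1.02 μM.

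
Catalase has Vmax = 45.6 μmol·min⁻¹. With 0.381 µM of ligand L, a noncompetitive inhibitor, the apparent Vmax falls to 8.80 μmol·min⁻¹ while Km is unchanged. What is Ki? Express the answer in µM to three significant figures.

Noncompetitive: Vmax,app = Vmax/α with α = 1 + [I]/Ki.
α = Vmax/Vmax,app = 45.6/8.80 = 5.182.
Ki = [I]/(α − 1) = 0.381/4.182 = 0.0911 µM.

0.0911 µM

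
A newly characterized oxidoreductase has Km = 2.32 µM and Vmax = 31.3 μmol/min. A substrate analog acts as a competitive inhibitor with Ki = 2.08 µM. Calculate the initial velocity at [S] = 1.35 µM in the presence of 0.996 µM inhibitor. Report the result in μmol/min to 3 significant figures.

With α = 1 + [I]/Ki = 1 + 0.996/2.08 = 1.479, the competitive rate law is v = Vmax[S] / (αKm + [S]).
v = 31.3×1.35 / (1.479×2.32 + 1.35) = 42.26/4.781 = 8.84 μmol/min.

8.84 μmol/min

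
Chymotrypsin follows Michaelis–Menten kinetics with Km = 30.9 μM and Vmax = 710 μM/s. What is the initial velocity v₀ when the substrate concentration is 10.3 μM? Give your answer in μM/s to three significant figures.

178 μM/s

v = Vmax·[S]/(Km + [S]) = 710 × 10.3 / (30.9 + 10.3)
  = 7313 / 41.20 = 178 μM/s.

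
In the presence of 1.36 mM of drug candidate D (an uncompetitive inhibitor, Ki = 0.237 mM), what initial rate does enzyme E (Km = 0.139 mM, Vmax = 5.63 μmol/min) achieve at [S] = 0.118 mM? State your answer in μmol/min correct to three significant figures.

0.711 μmol/min

With α = 1 + [I]/Ki = 1 + 1.36/0.237 = 6.738, the uncompetitive rate law is v = (Vmax/α)·[S] / (Km/α + [S]).
v = (5.63/6.738)×0.118 / (0.139/6.738 + 0.118) = 0.09859/0.1386 = 0.711 μmol/min.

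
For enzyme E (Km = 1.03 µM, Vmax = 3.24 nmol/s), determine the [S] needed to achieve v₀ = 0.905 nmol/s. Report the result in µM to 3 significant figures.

Rearranging v = Vmax[S]/(Km+[S]) gives [S] = Km·v/(Vmax − v).
[S] = 1.03 × 0.905 / (3.24 − 0.905) = 0.9322/2.335 = 0.399 µM.

0.399 µM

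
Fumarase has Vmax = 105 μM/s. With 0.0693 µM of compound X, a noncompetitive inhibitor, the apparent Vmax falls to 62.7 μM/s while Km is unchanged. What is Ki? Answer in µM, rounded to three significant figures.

Noncompetitive: Vmax,app = Vmax/α with α = 1 + [I]/Ki.
α = Vmax/Vmax,app = 105/62.7 = 1.675.
Ki = [I]/(α − 1) = 0.0693/0.6746 = 0.103 µM.

0.103 µM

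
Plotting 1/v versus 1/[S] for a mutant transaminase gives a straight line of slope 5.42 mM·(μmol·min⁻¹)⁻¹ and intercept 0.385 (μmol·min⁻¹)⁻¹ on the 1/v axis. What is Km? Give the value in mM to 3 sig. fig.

y-intercept = 1/Vmax ⇒ Vmax = 2.60 μmol·min⁻¹; slope = Km/Vmax ⇒ Km = slope × Vmax.
Km = 5.42 × 2.60 = 14.1 mM.

14.1 mM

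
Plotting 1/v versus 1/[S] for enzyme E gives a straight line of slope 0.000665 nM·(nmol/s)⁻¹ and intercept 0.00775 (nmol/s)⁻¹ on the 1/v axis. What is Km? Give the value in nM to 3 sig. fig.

0.0858 nM

y-intercept = 1/Vmax ⇒ Vmax = 129 nmol/s; slope = Km/Vmax ⇒ Km = slope × Vmax.
Km = 0.000665 × 129 = 0.0858 nM.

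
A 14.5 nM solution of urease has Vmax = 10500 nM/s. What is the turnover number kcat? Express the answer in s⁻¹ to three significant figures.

kcat = Vmax/[E]total = 10500 nM/s / 14.5 nM = 724 s⁻¹.

724 s⁻¹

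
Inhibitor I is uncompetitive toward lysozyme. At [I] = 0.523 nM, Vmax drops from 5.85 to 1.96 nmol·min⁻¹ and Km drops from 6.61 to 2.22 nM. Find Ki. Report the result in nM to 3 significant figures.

0.264 nM

Uncompetitive: Vmax,app = Vmax/α (and Km,app = Km/α) with α = 1 + [I]/Ki.
α = Vmax/Vmax,app = 5.85/1.96 = 2.985.
Since α = 1 + [I]/Ki, [I]/Ki = 2.985 − 1 = 1.985 and Ki = 0.523/1.985 = 0.264 nM.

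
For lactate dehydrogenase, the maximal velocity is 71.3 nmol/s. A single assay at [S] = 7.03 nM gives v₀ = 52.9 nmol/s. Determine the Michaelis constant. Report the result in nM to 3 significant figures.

v/Vmax = 52.9/71.3 = 0.7419 = [S]/(Km+[S]).
So Km + [S] = [S]/0.7419 = 9.475 nM, giving Km = 9.475 − 7.03 = 2.45 nM.

2.45 nM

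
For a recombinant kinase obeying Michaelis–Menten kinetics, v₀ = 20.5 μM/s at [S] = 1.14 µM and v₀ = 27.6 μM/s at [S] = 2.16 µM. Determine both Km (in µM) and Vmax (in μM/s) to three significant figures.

From v = Vmax[S]/(Km+[S]), each point gives Vmax = v(Km+[S])/[S].
Equating: 20.5(Km+1.14)/1.14 = 27.6(Km+2.16)/2.16.
17.98·Km + 20.5 = 12.78·Km + 27.6, so (17.98 − 12.78)·Km = 27.6 − 20.5.
Km = 7.100/5.205 = 1.36 µM; then Vmax = 20.5(1.36+1.14)/1.14 = 45.0 μM/s.

Km = 1.36 µM; Vmax = 45.0 μM/s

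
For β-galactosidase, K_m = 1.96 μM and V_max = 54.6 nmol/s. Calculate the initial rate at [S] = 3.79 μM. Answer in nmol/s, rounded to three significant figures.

36.0 nmol/s

[S]/(Km+[S]) = 3.79/5.750 = 0.6591, the fractional saturation.
v = 0.6591 × Vmax = 0.6591 × 54.6 = 36.0 nmol/s.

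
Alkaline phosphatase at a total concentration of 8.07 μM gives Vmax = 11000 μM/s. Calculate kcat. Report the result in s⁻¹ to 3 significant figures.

1360 s⁻¹

kcat = Vmax/[E]total = 11000 μM/s / 8.07 μM = 1360 s⁻¹.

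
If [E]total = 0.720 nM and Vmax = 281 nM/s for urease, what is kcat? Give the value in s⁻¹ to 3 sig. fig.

390 s⁻¹

kcat = Vmax/[E]total = 281 nM/s / 0.720 nM = 390 s⁻¹.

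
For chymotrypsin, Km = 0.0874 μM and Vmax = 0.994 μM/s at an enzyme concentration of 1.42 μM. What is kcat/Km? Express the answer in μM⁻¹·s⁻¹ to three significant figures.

8.01 μM⁻¹·s⁻¹

kcat = Vmax/[E]total = 0.994/1.42 = 0.700 s⁻¹.
kcat/Km = 0.700/0.0874 = 8.01 μM⁻¹·s⁻¹.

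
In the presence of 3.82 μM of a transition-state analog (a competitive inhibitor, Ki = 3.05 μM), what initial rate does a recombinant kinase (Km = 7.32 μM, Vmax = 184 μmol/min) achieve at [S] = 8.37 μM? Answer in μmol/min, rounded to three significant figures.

α = 1 + [I]/Ki = 1 + 3.82/3.05 = 2.252.
For a competitive inhibitor, Vmax is unchanged and the apparent Km becomes α·Km: Km,app = 16.5 μM, Vmax,app = 184 μmol/min.
v = Vmax,app·[S]/(Km,app + [S]) = 184 × 8.37/(16.5 + 8.37) = 62.0 μmol/min.

62.0 μmol/min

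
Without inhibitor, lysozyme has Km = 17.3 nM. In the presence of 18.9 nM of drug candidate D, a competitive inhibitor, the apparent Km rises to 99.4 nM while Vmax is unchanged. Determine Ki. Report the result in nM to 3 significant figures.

Competitive: Km,app = α·Km with α = 1 + [I]/Ki.
α = Km,app/Km = 99.4/17.3 = 5.746.
Ki = [I]/(α − 1) = 18.9/4.746 = 3.98 nM.

3.98 nM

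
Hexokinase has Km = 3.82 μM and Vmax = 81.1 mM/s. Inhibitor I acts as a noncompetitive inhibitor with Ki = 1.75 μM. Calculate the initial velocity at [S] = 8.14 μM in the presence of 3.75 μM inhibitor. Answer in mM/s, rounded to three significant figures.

17.6 mM/s

With α = 1 + [I]/Ki = 1 + 3.75/1.75 = 3.143, the noncompetitive rate law is v = (Vmax/α)·[S] / (Km + [S]).
v = (81.1/3.143)×8.14 / (3.82 + 8.14) = 210.0/11.96 = 17.6 mM/s.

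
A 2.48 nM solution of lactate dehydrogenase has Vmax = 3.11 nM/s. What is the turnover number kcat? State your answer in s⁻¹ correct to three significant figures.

1.25 s⁻¹

kcat = Vmax/[E]total = 3.11 nM/s / 2.48 nM = 1.25 s⁻¹.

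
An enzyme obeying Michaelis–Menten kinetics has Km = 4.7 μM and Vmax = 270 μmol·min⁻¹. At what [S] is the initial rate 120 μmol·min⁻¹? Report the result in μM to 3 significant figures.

3.76 μM

The required fractional saturation is v/Vmax = 120/270 = 0.4444.
Then [S]/(Km+[S]) = 0.4444 ⇒ [S] = 4.7 × 0.4444/(1 − 0.4444) = 3.76 μM.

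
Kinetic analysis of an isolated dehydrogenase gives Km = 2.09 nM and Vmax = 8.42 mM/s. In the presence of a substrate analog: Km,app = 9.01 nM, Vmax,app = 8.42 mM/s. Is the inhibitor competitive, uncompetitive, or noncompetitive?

Km increases (2.09 → 9.01 nM) while Vmax is unchanged — the hallmark of competitive inhibition.

competitive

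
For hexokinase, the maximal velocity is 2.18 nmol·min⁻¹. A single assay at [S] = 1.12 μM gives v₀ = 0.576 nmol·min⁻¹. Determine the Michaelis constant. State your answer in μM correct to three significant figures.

From v = Vmax[S]/(Km+[S]), Km = [S](Vmax − v)/v.
Km = 1.12 × (2.18 − 0.576) / 0.576 = 1.796/0.576 = 3.12 μM.

3.12 μM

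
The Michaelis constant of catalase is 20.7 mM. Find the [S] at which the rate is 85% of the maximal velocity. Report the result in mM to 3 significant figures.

117 mM

v/Vmax = [S]/(Km+[S]) = 0.85, so [S] = Km·0.85/(1 − 0.85) = 20.7 × 5.667.
[S] = 117 mM.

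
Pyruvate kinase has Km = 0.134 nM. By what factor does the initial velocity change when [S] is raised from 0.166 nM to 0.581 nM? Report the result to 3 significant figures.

1.47

The fractional saturations are [S]/(Km+[S]) = 0.166/0.3000 = 0.5533 and 0.581/0.7150 = 0.8126.
v₂/v₁ is just their ratio: 0.8126/0.5533 = 1.47.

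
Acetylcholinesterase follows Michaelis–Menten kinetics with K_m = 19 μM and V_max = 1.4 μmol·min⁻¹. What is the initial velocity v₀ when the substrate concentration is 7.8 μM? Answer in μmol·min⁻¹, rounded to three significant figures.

v = Vmax·[S]/(Km + [S]) = 1.4 × 7.8 / (19 + 7.8)
  = 10.92 / 26.80 = 0.407 μmol·min⁻¹.

0.407 μmol·min⁻¹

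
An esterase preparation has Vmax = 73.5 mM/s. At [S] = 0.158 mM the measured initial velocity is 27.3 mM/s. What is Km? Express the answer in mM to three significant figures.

0.267 mM

v/Vmax = 27.3/73.5 = 0.3714 = [S]/(Km+[S]).
So Km + [S] = [S]/0.3714 = 0.4254 mM, giving Km = 0.4254 − 0.158 = 0.267 mM.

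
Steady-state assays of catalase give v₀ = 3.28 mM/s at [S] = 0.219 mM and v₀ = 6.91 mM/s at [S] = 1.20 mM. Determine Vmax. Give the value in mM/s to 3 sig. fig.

9.18 mM/s

In reciprocal form, 1/v = (Km/Vmax)·(1/[S]) + 1/Vmax. The two points give (1/[S], 1/v) = (4.566, 0.3049) and (0.8333, 0.1447).
Slope = (0.3049 − 0.1447)/(4.566 − 0.8333) = 0.04291; intercept = 0.3049 − 0.04291×4.566 = 0.1090.
Vmax = 1/intercept = 9.18 mM/s; Km = slope × Vmax = 0.04291 × 9.18 = 0.394 mM.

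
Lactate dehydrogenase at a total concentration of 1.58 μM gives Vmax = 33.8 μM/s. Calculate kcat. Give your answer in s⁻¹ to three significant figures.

21.4 s⁻¹

kcat = Vmax/[E]total = 33.8 μM/s / 1.58 μM = 21.4 s⁻¹.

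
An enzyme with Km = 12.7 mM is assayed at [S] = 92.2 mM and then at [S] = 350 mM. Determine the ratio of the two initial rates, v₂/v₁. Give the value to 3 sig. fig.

1.10

The fractional saturations are [S]/(Km+[S]) = 92.2/104.9 = 0.8789 and 350/362.7 = 0.9650.
v₂/v₁ is just their ratio: 0.9650/0.8789 = 1.10.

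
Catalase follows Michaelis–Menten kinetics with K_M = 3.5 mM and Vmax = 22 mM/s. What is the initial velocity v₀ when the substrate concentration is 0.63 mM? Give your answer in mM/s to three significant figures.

v = Vmax·[S]/(Km + [S]) = 22 × 0.63 / (3.5 + 0.63)
  = 13.86 / 4.130 = 3.36 mM/s.

3.36 mM/s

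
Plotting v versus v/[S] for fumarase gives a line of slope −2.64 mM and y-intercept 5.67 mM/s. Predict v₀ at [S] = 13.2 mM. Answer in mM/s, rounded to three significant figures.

4.72 mM/s

In the Eadie–Hofstee form v = Vmax − Km·(v/[S]), the slope is −Km and the intercept is Vmax, so Km = 2.64 mM and Vmax = 5.67 mM/s.
v = 5.67 × 13.2/(2.64 + 13.2) = 4.72 mM/s.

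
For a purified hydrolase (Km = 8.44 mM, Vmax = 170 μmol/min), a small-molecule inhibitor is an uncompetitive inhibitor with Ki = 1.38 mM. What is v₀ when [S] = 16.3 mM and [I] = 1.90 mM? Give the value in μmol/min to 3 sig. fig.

58.7 μmol/min

With α = 1 + [I]/Ki = 1 + 1.90/1.38 = 2.377, the uncompetitive rate law is v = (Vmax/α)·[S] / (Km/α + [S]).
v = (170/2.377)×16.3 / (8.44/2.377 + 16.3) = 1166/19.85 = 58.7 μmol/min.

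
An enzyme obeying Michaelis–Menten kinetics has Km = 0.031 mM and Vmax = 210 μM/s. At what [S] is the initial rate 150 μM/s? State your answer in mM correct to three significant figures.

0.0775 mM

Rearranging v = Vmax[S]/(Km+[S]) gives [S] = Km·v/(Vmax − v).
[S] = 0.031 × 150 / (210 − 150) = 4.650/60.00 = 0.0775 mM.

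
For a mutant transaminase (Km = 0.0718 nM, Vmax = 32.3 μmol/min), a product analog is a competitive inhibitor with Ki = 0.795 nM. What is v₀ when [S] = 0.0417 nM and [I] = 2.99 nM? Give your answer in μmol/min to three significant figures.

3.51 μmol/min

With α = 1 + [I]/Ki = 1 + 2.99/0.795 = 4.761, the competitive rate law is v = Vmax[S] / (αKm + [S]).
v = 32.3×0.0417 / (4.761×0.0718 + 0.0417) = 1.347/0.3835 = 3.51 μmol/min.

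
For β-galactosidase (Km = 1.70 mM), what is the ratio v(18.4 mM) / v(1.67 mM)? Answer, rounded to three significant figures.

The fractional saturations are [S]/(Km+[S]) = 1.67/3.370 = 0.4955 and 18.4/20.10 = 0.9154.
v₂/v₁ is just their ratio: 0.9154/0.4955 = 1.85.

1.85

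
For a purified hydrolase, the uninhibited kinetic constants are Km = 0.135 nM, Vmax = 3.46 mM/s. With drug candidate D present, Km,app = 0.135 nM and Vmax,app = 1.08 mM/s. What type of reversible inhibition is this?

noncompetitive

Vmax decreases (3.46 → 1.08 mM/s) while Km is unchanged — pure noncompetitive inhibition.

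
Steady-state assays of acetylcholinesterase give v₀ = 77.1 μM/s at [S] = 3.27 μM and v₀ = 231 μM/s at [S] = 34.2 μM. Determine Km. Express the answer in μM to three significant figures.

In reciprocal form, 1/v = (Km/Vmax)·(1/[S]) + 1/Vmax. The two points give (1/[S], 1/v) = (0.3058, 0.01297) and (0.02924, 0.004329).
Slope = (0.01297 − 0.004329)/(0.3058 − 0.02924) = 0.03124; intercept = 0.01297 − 0.03124×0.3058 = 0.003415.
Vmax = 1/intercept = 293 μM/s; Km = slope × Vmax = 0.03124 × 293 = 9.15 μM.

9.15 μM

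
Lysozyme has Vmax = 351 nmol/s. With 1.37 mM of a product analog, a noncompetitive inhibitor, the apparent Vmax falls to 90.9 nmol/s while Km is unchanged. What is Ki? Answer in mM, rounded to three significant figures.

Noncompetitive: Vmax,app = Vmax/α with α = 1 + [I]/Ki.
α = Vmax/Vmax,app = 351/90.9 = 3.861.
Since α = 1 + [I]/Ki, [I]/Ki = 3.861 − 1 = 2.861 and Ki = 1.37/2.861 = 0.479 mM.

0.479 mM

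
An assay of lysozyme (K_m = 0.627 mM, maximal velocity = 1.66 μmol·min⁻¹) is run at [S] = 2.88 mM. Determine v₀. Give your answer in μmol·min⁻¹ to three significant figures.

1.36 μmol·min⁻¹

v = Vmax·[S]/(Km + [S]) = 1.66 × 2.88 / (0.627 + 2.88)
  = 4.781 / 3.507 = 1.36 μmol·min⁻¹.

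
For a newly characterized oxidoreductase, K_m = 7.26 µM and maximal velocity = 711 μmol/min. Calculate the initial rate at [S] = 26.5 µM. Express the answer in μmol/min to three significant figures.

[S]/(Km+[S]) = 26.5/33.76 = 0.7850, the fractional saturation.
v = 0.7850 × Vmax = 0.7850 × 711 = 558 μmol/min.

558 μmol/min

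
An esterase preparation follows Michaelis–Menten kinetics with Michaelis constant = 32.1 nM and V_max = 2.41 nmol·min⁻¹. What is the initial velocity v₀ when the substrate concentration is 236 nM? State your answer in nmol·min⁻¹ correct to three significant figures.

2.12 nmol·min⁻¹

[S]/(Km+[S]) = 236/268.1 = 0.8803, the fractional saturation.
v = 0.8803 × Vmax = 0.8803 × 2.41 = 2.12 nmol·min⁻¹.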